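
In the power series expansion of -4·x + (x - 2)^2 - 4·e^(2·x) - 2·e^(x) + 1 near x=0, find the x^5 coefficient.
Expand to order 5: -4·x + (x - 2)^2 - 4·e^(2·x) - 2·e^(x) + 1 = -13·x^5/12 - 11·x^4/4 - 17·x^3/3 - 8·x^2 - 18·x - 1 + O(x^6).
The coefficient of x^5 is -13/12.

Final answer: -13/12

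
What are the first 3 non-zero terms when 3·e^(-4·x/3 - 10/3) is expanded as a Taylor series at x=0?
8·x^2·e^(-10/3)/3 - 4·x·e^(-10/3) + 3·e^(-10/3)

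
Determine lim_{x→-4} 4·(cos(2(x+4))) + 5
Direct substitution at x = -4 gives 9.

Final answer: 9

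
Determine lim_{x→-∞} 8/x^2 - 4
Evaluate the dominant behaviour as x → -∞; each term tends to a finite value or vanishes.
Limit = -4.

Final answer: -4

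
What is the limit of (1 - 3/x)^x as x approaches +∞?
As x → +∞: this is the defining limit (1 - 3/x)^x → e^(-3).
Limit = e^(-3).

Final answer: e^(-3)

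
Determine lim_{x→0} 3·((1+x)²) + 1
Direct substitution at x = 0 gives 4.

Final answer: 4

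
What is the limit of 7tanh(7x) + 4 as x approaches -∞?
Evaluate the dominant behaviour as x → -∞; each term tends to a finite value or vanishes.
Limit = -3.

Final answer: -3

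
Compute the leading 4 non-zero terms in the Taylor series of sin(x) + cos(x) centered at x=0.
-x^3/6 - x^2/2 + x + 1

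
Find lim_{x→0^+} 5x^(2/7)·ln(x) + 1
The product is a 0·∞ indeterminate form at x → 0⁺.
Rewrite the product as 5·ln(x) / x^(-2/7) and apply L'Hôpital, or use the standard hierarchy x^(-2/7) ≫ |ln x| as x → 0⁺.
The indeterminate product → 0, so the limit = 1.

Final answer: 1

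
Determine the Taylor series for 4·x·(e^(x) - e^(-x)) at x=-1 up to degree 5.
(-4 + 4·e^(2))·e^(-1) - 8·e·(x + 1) + (2 + 6·e^(2))·e^(-1)·(x + 1)^2 + (4 - 8·e^(2))·e^(-1)·(x + 1)^3/3 + (3 + 5·e^(2))·e^(-1)·(x + 1)^4/6 + (2 - 3·e^(2))·e^(-1)·(x + 1)^5/15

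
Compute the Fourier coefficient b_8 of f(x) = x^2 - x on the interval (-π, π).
b_8 = (1/π) ∫_{-π}^{π} f(x)·sin(8x) dx.
Evaluate the integral (use parity and integration by parts as needed): b_8 = 1/4.

Final answer: 1/4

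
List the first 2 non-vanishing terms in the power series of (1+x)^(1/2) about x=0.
x/2 + 1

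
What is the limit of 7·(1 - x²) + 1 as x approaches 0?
Direct substitution at x = 0 gives 8.

Final answer: 8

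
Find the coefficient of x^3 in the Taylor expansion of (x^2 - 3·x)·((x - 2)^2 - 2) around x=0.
Expand to order 3: (x^2 - 3·x)·((x - 2)^2 - 2) = -7·x^3 + 14·x^2 - 6·x + O(x^4).
The coefficient of x^3 is -7.

Final answer: -7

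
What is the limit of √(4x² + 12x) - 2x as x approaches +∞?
As x → +∞: multiply by the conjugate to get (12x)/(√(4x²+12x)+2x); the denominator ~ 4x, so the limit is 12/4 = 3.
Limit = 3.

Final answer: 3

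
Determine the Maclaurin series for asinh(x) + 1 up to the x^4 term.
-x^3/6 + x + 1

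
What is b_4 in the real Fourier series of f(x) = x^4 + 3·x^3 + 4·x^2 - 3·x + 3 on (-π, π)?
b_4 = (1/π) ∫_{-π}^{π} f(x)·sin(4x) dx.
Evaluate the integral (use parity and integration by parts as needed): b_4 = 33/16 - 3·π^2/2.

Final answer: 33/16 - 3·π^2/2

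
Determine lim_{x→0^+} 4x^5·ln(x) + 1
The product is a 0·∞ indeterminate form at x → 0⁺.
Rewrite the product as 4·ln(x) / x^(-5) and apply L'Hôpital, or use the standard hierarchy x^(-5) ≫ |ln x| as x → 0⁺.
The indeterminate product → 0, so the limit = 1.

Final answer: 1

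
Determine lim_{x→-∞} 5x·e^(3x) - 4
The product is a 0·∞ indeterminate form at x → -∞.
Rewrite the product as 5x / e^(-3x) (an ∞/∞ form) and apply L'Hôpital, or use the standard hierarchy e^(3|x|) ≫ |x| as x → -∞.
The indeterminate product → 0, so the limit = -4.

Final answer: -4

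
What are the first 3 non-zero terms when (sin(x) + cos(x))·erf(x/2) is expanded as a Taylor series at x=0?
-7·x^3/(12·√(π)) + x^2/√(π) + x/√(π)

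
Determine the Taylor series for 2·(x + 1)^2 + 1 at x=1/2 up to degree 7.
11/2 + 6·(x - 1/2) + 2·(x - 1/2)^2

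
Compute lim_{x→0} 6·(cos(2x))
Direct substitution at x = 0 gives 6.

Final answer: 6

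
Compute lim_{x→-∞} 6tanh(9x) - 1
Evaluate the dominant behaviour as x → -∞; each term tends to a finite value or vanishes.
Limit = -7.

Final answer: -7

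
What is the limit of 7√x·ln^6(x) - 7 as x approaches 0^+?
The product is a 0·∞ indeterminate form at x → 0⁺.
Rewrite the product as 7·ln^6(x) / x^(-1/2) and apply L'Hôpital, or use the standard hierarchy x^(-1/2) ≫ |ln x|^6 as x → 0⁺.
The indeterminate product → 0, so the limit = -7.

Final answer: -7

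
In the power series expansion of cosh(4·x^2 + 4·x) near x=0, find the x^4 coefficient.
Expand to order 4: cosh(4·x^2 + 4·x) = 56·x^4/3 + 16·x^3 + 8·x^2 + 1 + O(x^5).
The coefficient of x^4 is 56/3.

Final answer: 56/3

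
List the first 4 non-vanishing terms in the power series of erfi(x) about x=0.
x^7/(21·√(π)) + x^5/(5·√(π)) + 2·x^3/(3·√(π)) + 2·x/√(π)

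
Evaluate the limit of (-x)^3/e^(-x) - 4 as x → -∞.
The quotient is an ∞/∞ indeterminate form as x → -∞.
Compare growth rates of the dominant terms (exponentials ≫ polynomials ≫ logarithms), or apply L'Hôpital's rule; the quotient → 0.
Adding the constant: 0 - 4 = -4. Limit = -4.

Final answer: -4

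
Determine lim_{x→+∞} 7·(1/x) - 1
Evaluate the dominant behaviour as x → +∞; each term tends to a finite value or vanishes.
Limit = -1.

Final answer: -1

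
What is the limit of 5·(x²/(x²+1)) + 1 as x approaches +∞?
Evaluate the dominant behaviour as x → +∞; each term tends to a finite value or vanishes.
Limit = 6.

Final answer: 6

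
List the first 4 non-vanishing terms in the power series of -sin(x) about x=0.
x^7/5040 - x^5/120 + x^3/6 - x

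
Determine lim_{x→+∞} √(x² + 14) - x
This is an ∞ − ∞ indeterminate form.
Multiply and divide by the conjugate √(x²+14) + x; the x² terms cancel, leaving 14/(√(x²+14)+x) → 0.
Limit = 0.

Final answer: 0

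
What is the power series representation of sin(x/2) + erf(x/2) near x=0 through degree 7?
x^7·(-1/(2688·√(π)) - 1/645120) + x^5·(1/3840 + 1/(160·√(π))) + x^3·(-1/(12·√(π)) - 1/48) + x·(1/2 + 1/√(π))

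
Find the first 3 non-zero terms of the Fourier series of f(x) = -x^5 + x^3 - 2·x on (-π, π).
(-256 - 2·π^4 + 42·π^2)·sin(x) + (-6·π^2 + 11 + π^4)·sin(2·x) + (-2·π^4/3 - 224/81 + 58·π^2/27)·sin(3·x)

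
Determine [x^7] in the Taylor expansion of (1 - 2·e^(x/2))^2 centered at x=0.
Expand to order 7: (1 - 2·e^(x/2))^2 = 127·x^7/161280 + 7·x^6/1280 + 31·x^5/960 + 5·x^4/32 + 7·x^3/12 + 3·x^2/2 + 2·x + 1 + O(x^8).
The coefficient of x^7 is 127/161280.

Final answer: 127/161280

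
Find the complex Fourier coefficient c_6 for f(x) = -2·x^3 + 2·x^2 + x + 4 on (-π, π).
Compute the real Fourier coefficients first: a_6 = 2/9, b_6 = -4/9 + 2·π^2/3.
Then c_6 = (a_6 − i·b_6)/2 = 1/9 - i·π^2/3 + 2·i/9.

Final answer: 1/9 - i·π^2/3 + 2·i/9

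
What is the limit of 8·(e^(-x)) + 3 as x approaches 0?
Direct substitution at x = 0 gives 11.

Final answer: 11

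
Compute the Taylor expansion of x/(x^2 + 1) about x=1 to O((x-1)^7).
1/2 - (x - 1)^2/4 + (x - 1)^3/4 - (x - 1)^4/8 + (x - 1)^6/16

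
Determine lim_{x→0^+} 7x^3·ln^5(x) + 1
The product is a 0·∞ indeterminate form at x → 0⁺.
Rewrite the product as 7·ln^5(x) / x^(-3) and apply L'Hôpital, or use the standard hierarchy x^(-3) ≫ |ln x|^5 as x → 0⁺.
The indeterminate product → 0, so the limit = 1.

Final answer: 1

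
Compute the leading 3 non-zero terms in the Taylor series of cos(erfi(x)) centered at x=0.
x^4·(-4/(3·π) + 2/(3·π^2)) - 2·x^2/π + 1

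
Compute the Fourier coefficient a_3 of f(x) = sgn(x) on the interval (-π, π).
a_3 = (1/π) ∫_{-π}^{π} f(x)·cos(3x) dx.
Evaluate the integral (use parity and integration by parts as needed): a_3 = 0.

Final answer: 0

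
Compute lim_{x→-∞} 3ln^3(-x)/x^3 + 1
The quotient is an ∞/∞ indeterminate form as x → -∞.
Compare growth rates of the dominant terms (exponentials ≫ polynomials ≫ logarithms), or apply L'Hôpital's rule; the quotient → 0.
Adding the constant: 0 + 1 = 1. Limit = 1.

Final answer: 1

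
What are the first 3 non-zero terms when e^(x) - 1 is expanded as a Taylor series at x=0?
x^3/6 + x^2/2 + x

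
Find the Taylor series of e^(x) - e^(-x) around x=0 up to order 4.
x^3/3 + 2·x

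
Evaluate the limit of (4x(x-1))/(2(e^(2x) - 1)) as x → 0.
Both numerator and denominator → 0 as x → 0; this is a 0/0 indeterminate form.
Expand each to leading order near x = 0: numerator ~ -4·x, denominator ~ 4·x.
The limit of the ratio is -1.

Final answer: -1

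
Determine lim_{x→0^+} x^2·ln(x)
This is a 0·∞ indeterminate form at x → 0⁺.
Rewrite the product as ln(x) / x^(-2) and apply L'Hôpital, or use the standard hierarchy x^(-2) ≫ |ln x| as x → 0⁺.
The indeterminate product → 0, so the limit = 0.

Final answer: 0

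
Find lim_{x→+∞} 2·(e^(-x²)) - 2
Evaluate the dominant behaviour as x → +∞; each term tends to a finite value or vanishes.
Limit = -2.

Final answer: -2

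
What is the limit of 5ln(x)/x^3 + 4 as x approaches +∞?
The quotient is an ∞/∞ indeterminate form as x → +∞.
The polynomial denominator x^3 dominates the logarithmic numerator (any positive power of x ≫ ln(x) as x → ∞), so the quotient → 0.
Adding the constant: 0 + 4 = 4. Limit = 4.

Final answer: 4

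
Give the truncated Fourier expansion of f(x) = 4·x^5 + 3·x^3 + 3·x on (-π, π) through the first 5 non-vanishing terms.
(-154·π^2 + 8·π^4 + 930)·sin(x) + (-4·π^4 - 57/2 + 17·π^2)·sin(2·x) + (-106·π^2/27 + 374/81 + 8·π^4/3)·sin(3·x) + (-2·π^4 - 15/8 + π^2)·sin(4·x) + (-2·π^2/25 + 762/625 + 8·π^4/5)·sin(5·x)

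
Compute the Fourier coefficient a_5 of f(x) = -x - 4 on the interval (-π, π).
a_5 = (1/π) ∫_{-π}^{π} f(x)·cos(5x) dx.
Evaluate the integral (use parity and integration by parts as needed): a_5 = 0.

Final answer: 0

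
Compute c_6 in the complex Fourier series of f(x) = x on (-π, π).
Compute the real Fourier coefficients first: a_6 = 0, b_6 = -1/3.
Then c_6 = (a_6 − i·b_6)/2 = i/6.

Final answer: i/6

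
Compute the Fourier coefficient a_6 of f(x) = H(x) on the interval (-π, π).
a_6 = (1/π) ∫_{-π}^{π} f(x)·cos(6x) dx.
Evaluate the integral (use parity and integration by parts as needed): a_6 = 0.

Final answer: 0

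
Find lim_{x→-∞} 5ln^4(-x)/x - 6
The quotient is an ∞/∞ indeterminate form as x → -∞.
Compare growth rates of the dominant terms (exponentials ≫ polynomials ≫ logarithms), or apply L'Hôpital's rule; the quotient → 0.
Adding the constant: 0 - 6 = -6. Limit = -6.

Final answer: -6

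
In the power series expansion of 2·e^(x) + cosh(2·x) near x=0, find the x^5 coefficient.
Expand to order 5: 2·e^(x) + cosh(2·x) = x^5/60 + 3·x^4/4 + x^3/3 + 3·x^2 + 2·x + 3 + O(x^6).
The coefficient of x^5 is 1/60.

Final answer: 1/60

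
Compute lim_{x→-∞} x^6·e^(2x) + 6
The product is a 0·∞ indeterminate form at x → -∞.
Rewrite the product as x^6 / e^(-2x) (an ∞/∞ form) and apply L'Hôpital, or use the standard hierarchy e^(2|x|) ≫ |x^6| as x → -∞.
The indeterminate product → 0, so the limit = 6.

Final answer: 6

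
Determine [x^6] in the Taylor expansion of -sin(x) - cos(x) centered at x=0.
Expand to order 6: -sin(x) - cos(x) = x^6/720 - x^5/120 - x^4/24 + x^3/6 + x^2/2 - x - 1 + O(x^7).
The coefficient of x^6 is 1/720.

Final answer: 1/720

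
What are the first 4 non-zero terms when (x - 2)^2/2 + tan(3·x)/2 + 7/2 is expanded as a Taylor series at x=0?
9·x^3/2 + x^2/2 - x/2 + 11/2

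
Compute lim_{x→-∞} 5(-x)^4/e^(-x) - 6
The quotient is an ∞/∞ indeterminate form as x → -∞.
Compare growth rates of the dominant terms (exponentials ≫ polynomials ≫ logarithms), or apply L'Hôpital's rule; the quotient → 0.
Adding the constant: 0 - 6 = -6. Limit = -6.

Final answer: -6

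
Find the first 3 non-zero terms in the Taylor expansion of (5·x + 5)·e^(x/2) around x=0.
25·x^2/8 + 15·x/2 + 5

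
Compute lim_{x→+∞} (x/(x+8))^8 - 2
As x → +∞: x/(x+8) = 1/(1 + 8/x) → 1, and the 8th power of a limit-1 base also → 1; with the additive constant, 1 - 2 = -1.
Limit = -1.

Final answer: -1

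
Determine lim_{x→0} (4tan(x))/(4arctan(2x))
Both numerator and denominator → 0 as x → 0; this is a 0/0 indeterminate form.
Expand each to leading order near x = 0: numerator ~ 4·x, denominator ~ 8·x.
The limit of the ratio is 1/2.

Final answer: 1/2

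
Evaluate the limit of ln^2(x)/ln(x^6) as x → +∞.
This is an ∞/∞ indeterminate form as x → +∞.
Write ln(x^6) = 6·ln(x), reducing the quotient to ln(x)/6 → ∞.
Limit = ∞.

Final answer: ∞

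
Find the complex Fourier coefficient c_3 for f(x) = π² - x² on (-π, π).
Compute the real Fourier coefficients first: a_3 = 4/9, b_3 = 0.
Then c_3 = (a_3 − i·b_3)/2 = 2/9.

Final answer: 2/9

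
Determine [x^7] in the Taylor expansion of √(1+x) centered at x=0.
Expand to order 7: √(1+x) = 33·x^7/2048 - 21·x^6/1024 + 7·x^5/256 - 5·x^4/128 + x^3/16 - x^2/8 + x/2 + 1 + O(x^8).
The coefficient of x^7 is 33/2048.

Final answer: 33/2048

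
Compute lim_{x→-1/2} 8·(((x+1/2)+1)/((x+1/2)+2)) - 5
Direct substitution at x = -1/2 gives -1.

Final answer: -1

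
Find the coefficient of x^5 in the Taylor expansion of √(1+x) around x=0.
Expand to order 5: √(1+x) = 7·x^5/256 - 5·x^4/128 + x^3/16 - x^2/8 + x/2 + 1 + O(x^6).
The coefficient of x^5 is 7/256.

Final answer: 7/256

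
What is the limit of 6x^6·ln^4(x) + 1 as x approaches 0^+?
The product is a 0·∞ indeterminate form at x → 0⁺.
Rewrite the product as 6·ln^4(x) / x^(-6) and apply L'Hôpital, or use the standard hierarchy x^(-6) ≫ |ln x|^4 as x → 0⁺.
The indeterminate product → 0, so the limit = 1.

Final answer: 1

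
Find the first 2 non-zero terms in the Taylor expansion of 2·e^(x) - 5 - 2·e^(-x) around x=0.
4·x - 5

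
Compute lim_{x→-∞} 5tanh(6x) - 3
Evaluate the dominant behaviour as x → -∞; each term tends to a finite value or vanishes.
Limit = -8.

Final answer: -8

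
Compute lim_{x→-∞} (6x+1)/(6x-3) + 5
Evaluate the dominant behaviour as x → -∞; each term tends to a finite value or vanishes.
Limit = 6.

Final answer: 6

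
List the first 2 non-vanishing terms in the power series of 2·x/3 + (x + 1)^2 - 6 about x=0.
8·x/3 - 5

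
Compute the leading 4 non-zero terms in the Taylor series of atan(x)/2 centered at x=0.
-x^7/14 + x^5/10 - x^3/6 + x/2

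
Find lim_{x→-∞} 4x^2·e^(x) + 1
The product is a 0·∞ indeterminate form at x → -∞.
Rewrite the product as 4x^2 / e^(-x) (an ∞/∞ form) and apply L'Hôpital, or use the standard hierarchy e^(|x|) ≫ |x^2| as x → -∞.
The indeterminate product → 0, so the limit = 1.

Final answer: 1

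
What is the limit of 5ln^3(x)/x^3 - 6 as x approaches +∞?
The quotient is an ∞/∞ indeterminate form as x → +∞.
The polynomial denominator x^3 dominates the logarithmic numerator (any positive power of x ≫ ln^3(x) as x → ∞), so the quotient → 0.
Adding the constant: 0 - 6 = -6. Limit = -6.

Final answer: -6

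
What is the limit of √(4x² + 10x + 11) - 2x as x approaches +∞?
As x → +∞: multiply by the conjugate to get (10x+11)/(√(4x²+10x+11)+2x); the denominator ~ 4x, so the limit is 10/4 = 5/2.
Limit = 5/2.

Final answer: 5/2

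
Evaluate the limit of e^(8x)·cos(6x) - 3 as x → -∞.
Evaluate the dominant behaviour as x → -∞; each term tends to a finite value or vanishes.
Limit = -3.

Final answer: -3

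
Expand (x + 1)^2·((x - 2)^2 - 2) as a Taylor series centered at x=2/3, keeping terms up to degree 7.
-50/81 - 220·(x - 2/3)/27 - 19·(x - 2/3)^2/3 + 2·(x - 2/3)^3/3 + (x - 2/3)^4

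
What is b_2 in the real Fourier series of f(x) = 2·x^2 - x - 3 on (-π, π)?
b_2 = (1/π) ∫_{-π}^{π} f(x)·sin(2x) dx.
Evaluate the integral (use parity and integration by parts as needed): b_2 = 1.

Final answer: 1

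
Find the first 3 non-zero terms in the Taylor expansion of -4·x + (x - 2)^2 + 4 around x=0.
x^2 - 8·x + 8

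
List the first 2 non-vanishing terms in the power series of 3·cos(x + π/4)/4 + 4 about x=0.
-3·√(2)·x/8 + 3·√(2)/8 + 4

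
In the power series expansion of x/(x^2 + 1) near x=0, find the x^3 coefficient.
Expand to order 3: x/(x^2 + 1) = -x^3 + x + O(x^4).
The coefficient of x^3 is -1.

Final answer: -1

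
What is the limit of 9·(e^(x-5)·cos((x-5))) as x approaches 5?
Direct substitution at x = 5 gives 9.

Final answer: 9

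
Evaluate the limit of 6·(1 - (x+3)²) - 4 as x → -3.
Direct substitution at x = -3 gives 2.

Final answer: 2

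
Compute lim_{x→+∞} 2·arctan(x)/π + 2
Evaluate the dominant behaviour as x → +∞; each term tends to a finite value or vanishes.
Limit = 3.

Final answer: 3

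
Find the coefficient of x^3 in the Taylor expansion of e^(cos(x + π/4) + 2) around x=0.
Expand to order 3: e^(cos(x + π/4) + 2) = x^3·(√(2)·e^(√(2)/2 + 2)/24 + e^(√(2)/2 + 2)/4) + x^2·(-√(2)·e^(√(2)/2 + 2)/4 + e^(√(2)/2 + 2)/4) - √(2)·x·e^(√(2)/2 + 2)/2 + e^(√(2)/2 + 2) + O(x^4).
The coefficient of x^3 is √(2)·e^(√(2)/2 + 2)/24 + e^(√(2)/2 + 2)/4.

Final answer: √(2)·e^(√(2)/2 + 2)/24 + e^(√(2)/2 + 2)/4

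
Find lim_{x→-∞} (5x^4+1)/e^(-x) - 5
The quotient is an ∞/∞ indeterminate form as x → -∞.
Compare growth rates of the dominant terms (exponentials ≫ polynomials ≫ logarithms), or apply L'Hôpital's rule; the quotient → 0.
Adding the constant: 0 - 5 = -5. Limit = -5.

Final answer: -5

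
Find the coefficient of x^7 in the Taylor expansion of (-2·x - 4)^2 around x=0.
Expand to order 7: (-2·x - 4)^2 = 4·x^2 + 16·x + 16 + O(x^8).
The coefficient of x^7 is 0.

Final answer: 0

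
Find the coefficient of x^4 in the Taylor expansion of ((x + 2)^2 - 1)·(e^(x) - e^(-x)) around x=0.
Expand to order 4: ((x + 2)^2 - 1)·(e^(x) - e^(-x)) = 4·x^4/3 + 3·x^3 + 8·x^2 + 6·x + O(x^5).
The coefficient of x^4 is 4/3.

Final answer: 4/3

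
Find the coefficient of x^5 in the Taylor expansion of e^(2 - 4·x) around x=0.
Expand to order 5: e^(2 - 4·x) = -128·x^5·e^(2)/15 + 32·x^4·e^(2)/3 - 32·x^3·e^(2)/3 + 8·x^2·e^(2) - 4·x·e^(2) + e^(2) + O(x^6).
The coefficient of x^5 is -128·e^(2)/15.

Final answer: -128·e^(2)/15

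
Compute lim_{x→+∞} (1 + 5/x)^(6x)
As x → +∞: write (1 + 5/x)^(6x) = ((1 + 5/x)^x)^6 → (e^5)^6 = e^30.
Limit = e^(30).

Final answer: e^(30)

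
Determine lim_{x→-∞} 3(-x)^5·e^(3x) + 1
The product is a 0·∞ indeterminate form at x → -∞.
Rewrite the product as 3(-x)^5 / e^(-3x) (an ∞/∞ form) and apply L'Hôpital, or use the standard hierarchy e^(3|x|) ≫ |(-x)^5| as x → -∞.
The indeterminate product → 0, so the limit = 1.

Final answer: 1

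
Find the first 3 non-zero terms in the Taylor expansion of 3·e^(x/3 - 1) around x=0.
x^2·e^(-1)/6 + x·e^(-1) + 3·e^(-1)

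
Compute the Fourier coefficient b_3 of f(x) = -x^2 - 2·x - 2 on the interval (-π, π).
b_3 = (1/π) ∫_{-π}^{π} f(x)·sin(3x) dx.
Evaluate the integral (use parity and integration by parts as needed): b_3 = -4/3.

Final answer: -4/3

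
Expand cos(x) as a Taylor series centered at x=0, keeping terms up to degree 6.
-x^6/720 + x^4/24 - x^2/2 + 1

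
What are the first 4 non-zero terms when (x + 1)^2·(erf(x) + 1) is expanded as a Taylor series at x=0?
4·x^3/(3·√(π)) + x^2·(1 + 4/√(π)) + x·(2/√(π) + 2) + 1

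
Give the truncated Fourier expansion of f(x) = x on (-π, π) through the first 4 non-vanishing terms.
2·sin(x) - sin(2·x) + 2·sin(3·x)/3 - sin(4·x)/2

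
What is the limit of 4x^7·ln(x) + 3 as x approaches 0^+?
The product is a 0·∞ indeterminate form at x → 0⁺.
Rewrite the product as 4·ln(x) / x^(-7) and apply L'Hôpital, or use the standard hierarchy x^(-7) ≫ |ln x| as x → 0⁺.
The indeterminate product → 0, so the limit = 3.

Final answer: 3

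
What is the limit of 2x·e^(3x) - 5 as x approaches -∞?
The product is a 0·∞ indeterminate form at x → -∞.
Rewrite the product as 2x / e^(-3x) (an ∞/∞ form) and apply L'Hôpital, or use the standard hierarchy e^(3|x|) ≫ |x| as x → -∞.
The indeterminate product → 0, so the limit = -5.

Final answer: -5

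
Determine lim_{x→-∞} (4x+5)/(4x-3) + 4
Evaluate the dominant behaviour as x → -∞; each term tends to a finite value or vanishes.
Limit = 5.

Final answer: 5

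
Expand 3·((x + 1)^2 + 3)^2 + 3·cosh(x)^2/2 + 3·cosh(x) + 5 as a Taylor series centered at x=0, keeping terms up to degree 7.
17·x^6/240 + 29·x^4/8 + 12·x^3 + 39·x^2 + 48·x + 115/2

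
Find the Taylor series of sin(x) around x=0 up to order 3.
-x^3/6 + x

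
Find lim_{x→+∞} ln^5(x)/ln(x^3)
This is an ∞/∞ indeterminate form as x → +∞.
Write ln(x^3) = 3·ln(x), reducing the quotient to ln^4(x)/3 → ∞.
Limit = ∞.

Final answer: ∞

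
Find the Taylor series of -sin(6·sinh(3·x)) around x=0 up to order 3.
945·x^3 - 18·x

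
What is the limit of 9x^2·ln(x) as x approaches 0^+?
This is a 0·∞ indeterminate form at x → 0⁺.
Rewrite the product as 9·ln(x) / x^(-2) and apply L'Hôpital, or use the standard hierarchy x^(-2) ≫ |ln x| as x → 0⁺.
The indeterminate product → 0, so the limit = 0.

Final answer: 0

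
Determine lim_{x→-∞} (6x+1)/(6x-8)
Evaluate the dominant behaviour as x → -∞; each term tends to a finite value or vanishes.
Limit = 1.

Final answer: 1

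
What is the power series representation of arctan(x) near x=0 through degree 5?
x^5/5 - x^3/3 + x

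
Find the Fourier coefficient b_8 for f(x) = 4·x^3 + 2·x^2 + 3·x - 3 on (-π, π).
b_8 = (1/π) ∫_{-π}^{π} f(x)·sin(8x) dx.
Evaluate the integral (use parity and integration by parts as needed): b_8 = -π^2 - 21/32.

Final answer: -π^2 - 21/32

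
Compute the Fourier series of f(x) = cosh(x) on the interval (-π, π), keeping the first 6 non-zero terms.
-cos(x)·sinh(π)/π + 2·cos(2·x)·sinh(π)/(5·π) - cos(3·x)·sinh(π)/(5·π) + 2·cos(4·x)·sinh(π)/(17·π) - cos(5·x)·sinh(π)/(13·π) + sinh(π)/π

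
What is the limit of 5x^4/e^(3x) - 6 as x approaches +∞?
The quotient is an ∞/∞ indeterminate form as x → +∞.
The exponential denominator e^(3x) dominates the polynomial numerator (e^x ≫ x^4 as x → ∞), so the quotient → 0.
Adding the constant: 0 - 6 = -6. Limit = -6.

Final answer: -6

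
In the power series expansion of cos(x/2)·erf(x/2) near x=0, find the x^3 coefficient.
Expand to order 3: cos(x/2)·erf(x/2) = -5·x^3/(24·√(π)) + x/√(π) + O(x^4).
The coefficient of x^3 is -5/(24·√(π)).

Final answer: -5/(24·√(π))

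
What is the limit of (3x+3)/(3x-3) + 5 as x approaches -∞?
Evaluate the dominant behaviour as x → -∞; each term tends to a finite value or vanishes.
Limit = 6.

Final answer: 6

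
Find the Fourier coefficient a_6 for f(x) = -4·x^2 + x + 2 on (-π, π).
a_6 = (1/π) ∫_{-π}^{π} f(x)·cos(6x) dx.
Evaluate the integral (use parity and integration by parts as needed): a_6 = -4/9.

Final answer: -4/9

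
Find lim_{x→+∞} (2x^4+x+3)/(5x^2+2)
This is an ∞/∞ indeterminate form as x → +∞.
Divide numerator and denominator by x^4 and let the lower-order terms vanish; the numerator's degree 4 exceeds the denominator's degree 2, so the quotient diverges.
Limit = ∞.

Final answer: ∞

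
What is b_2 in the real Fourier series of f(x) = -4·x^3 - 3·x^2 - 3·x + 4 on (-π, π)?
b_2 = (1/π) ∫_{-π}^{π} f(x)·sin(2x) dx.
Evaluate the integral (use parity and integration by parts as needed): b_2 = -3 + 4·π^2.

Final answer: -3 + 4·π^2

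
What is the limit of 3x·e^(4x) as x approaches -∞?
This is a 0·∞ indeterminate form at x → -∞.
Rewrite the product as 3x / e^(-4x) (an ∞/∞ form) and apply L'Hôpital, or use the standard hierarchy e^(4|x|) ≫ |x| as x → -∞.
The indeterminate product → 0, so the limit = 0.

Final answer: 0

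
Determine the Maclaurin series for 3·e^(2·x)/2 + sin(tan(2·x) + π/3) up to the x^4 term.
x^4·(1 - 7·√(3)/3) + 8·x^3/3 + x^2·(3 - √(3)) + 4·x + √(3)/2 + 3/2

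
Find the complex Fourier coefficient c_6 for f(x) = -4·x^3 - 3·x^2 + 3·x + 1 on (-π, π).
Compute the real Fourier coefficients first: a_6 = -1/3, b_6 = -11/9 + 4·π^2/3.
Then c_6 = (a_6 − i·b_6)/2 = -1/6 - 2·i·π^2/3 + 11·i/18.

Final answer: -1/6 - 2·i·π^2/3 + 11·i/18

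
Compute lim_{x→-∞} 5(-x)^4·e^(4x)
This is a 0·∞ indeterminate form at x → -∞.
Rewrite the product as 5(-x)^4 / e^(-4x) (an ∞/∞ form) and apply L'Hôpital, or use the standard hierarchy e^(4|x|) ≫ |(-x)^4| as x → -∞.
The indeterminate product → 0, so the limit = 0.

Final answer: 0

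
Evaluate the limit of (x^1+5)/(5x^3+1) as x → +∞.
This is an ∞/∞ indeterminate form as x → +∞.
Divide numerator and denominator by x^3 and let the lower-order terms vanish; the numerator's degree 1 is below the denominator's degree 3, so the quotient → 0.
Limit = 0.

Final answer: 0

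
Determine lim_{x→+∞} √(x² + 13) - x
This is an ∞ − ∞ indeterminate form.
Multiply and divide by the conjugate √(x²+13) + x; the x² terms cancel, leaving 13/(√(x²+13)+x) → 0.
Limit = 0.

Final answer: 0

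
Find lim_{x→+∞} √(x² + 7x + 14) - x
This is an ∞ − ∞ indeterminate form.
Multiply and divide by the conjugate √(x²+7x + 14) + x; the x² terms cancel, leaving (7x + 14)/(√(x²+7x + 14)+x) → 7/2.
Limit = 7/2.

Final answer: 7/2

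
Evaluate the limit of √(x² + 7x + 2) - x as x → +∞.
This is an ∞ − ∞ indeterminate form.
Multiply and divide by the conjugate √(x²+7x + 2) + x; the x² terms cancel, leaving (7x + 2)/(√(x²+7x + 2)+x) → 7/2.
Limit = 7/2.

Final answer: 7/2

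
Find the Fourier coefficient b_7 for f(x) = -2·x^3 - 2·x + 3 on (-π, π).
b_7 = (1/π) ∫_{-π}^{π} f(x)·sin(7x) dx.
Evaluate the integral (use parity and integration by parts as needed): b_7 = -4·π^2/7 - 172/343.

Final answer: -4·π^2/7 - 172/343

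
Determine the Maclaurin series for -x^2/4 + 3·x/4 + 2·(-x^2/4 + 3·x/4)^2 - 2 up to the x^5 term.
x^4/8 - 3·x^3/4 + 7·x^2/8 + 3·x/4 - 2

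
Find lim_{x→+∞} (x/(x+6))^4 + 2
As x → +∞: x/(x+6) = 1/(1 + 6/x) → 1, and the 4th power of a limit-1 base also → 1; with the additive constant, 1 + 2 = 3.
Limit = 3.

Final answer: 3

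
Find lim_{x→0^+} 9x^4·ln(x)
This is a 0·∞ indeterminate form at x → 0⁺.
Rewrite the product as 9·ln(x) / x^(-4) and apply L'Hôpital, or use the standard hierarchy x^(-4) ≫ |ln x| as x → 0⁺.
The indeterminate product → 0, so the limit = 0.

Final answer: 0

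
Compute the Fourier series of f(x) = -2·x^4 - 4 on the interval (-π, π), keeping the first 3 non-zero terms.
(-96 + 16·π^2)·cos(x) + (6 - 4·π^2)·cos(2·x) - 2·π^4/5 - 4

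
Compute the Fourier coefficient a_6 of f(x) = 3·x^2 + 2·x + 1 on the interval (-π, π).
a_6 = (1/π) ∫_{-π}^{π} f(x)·cos(6x) dx.
Evaluate the integral (use parity and integration by parts as needed): a_6 = 1/3.

Final answer: 1/3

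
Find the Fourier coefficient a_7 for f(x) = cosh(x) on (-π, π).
a_7 = (1/π) ∫_{-π}^{π} f(x)·cos(7x) dx.
Evaluate the integral (use parity and integration by parts as needed): a_7 = -sinh(π)/(25·π).

Final answer: -sinh(π)/(25·π)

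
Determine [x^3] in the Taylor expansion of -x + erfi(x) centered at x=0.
Expand to order 3: -x + erfi(x) = 2·x^3/(3·√(π)) + x·(-1 + 2/√(π)) + O(x^4).
The coefficient of x^3 is 2/(3·√(π)).

Final answer: 2/(3·√(π))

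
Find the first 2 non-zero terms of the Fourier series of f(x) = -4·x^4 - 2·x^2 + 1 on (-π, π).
(-184 + 32·π^2)·cos(x) - 4·π^4/5 - 2·π^2/3 + 1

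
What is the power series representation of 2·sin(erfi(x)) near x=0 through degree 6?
x^5·(-8/(3·π^(3/2)) + 8/(15·π^(5/2)) + 2/(5·√(π))) + x^3·(-8/(3·π^(3/2)) + 4/(3·√(π))) + 4·x/√(π)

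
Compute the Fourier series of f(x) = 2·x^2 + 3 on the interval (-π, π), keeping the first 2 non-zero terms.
-8·cos(x) + 3 + 2·π^2/3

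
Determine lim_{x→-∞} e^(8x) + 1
Evaluate the dominant behaviour as x → -∞; each term tends to a finite value or vanishes.
Limit = 1.

Final answer: 1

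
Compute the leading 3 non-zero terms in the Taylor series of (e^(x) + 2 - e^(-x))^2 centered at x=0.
4·x^2 + 8·x + 4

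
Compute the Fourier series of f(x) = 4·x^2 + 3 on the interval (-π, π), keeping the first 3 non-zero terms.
-16·cos(x) + 4·cos(2·x) + 3 + 4·π^2/3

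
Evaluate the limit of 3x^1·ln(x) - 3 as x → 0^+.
The product is a 0·∞ indeterminate form at x → 0⁺.
Rewrite the product as 3·ln(x) / x^(-1) and apply L'Hôpital, or use the standard hierarchy x^(-1) ≫ |ln x| as x → 0⁺.
The indeterminate product → 0, so the limit = -3.

Final answer: -3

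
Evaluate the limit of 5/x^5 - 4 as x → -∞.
Evaluate the dominant behaviour as x → -∞; each term tends to a finite value or vanishes.
Limit = -4.

Final answer: -4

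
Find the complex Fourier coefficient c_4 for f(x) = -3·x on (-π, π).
Compute the real Fourier coefficients first: a_4 = 0, b_4 = 3/2.
Then c_4 = (a_4 − i·b_4)/2 = -3·i/4.

Final answer: -3·i/4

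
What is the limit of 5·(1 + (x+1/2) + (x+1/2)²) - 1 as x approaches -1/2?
Direct substitution at x = -1/2 gives 4.

Final answer: 4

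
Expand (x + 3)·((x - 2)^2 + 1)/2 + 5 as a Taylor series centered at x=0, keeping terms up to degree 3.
x^3/2 - x^2/2 - 7·x/2 + 25/2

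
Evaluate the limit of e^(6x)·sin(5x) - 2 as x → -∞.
Evaluate the dominant behaviour as x → -∞; each term tends to a finite value or vanishes.
Limit = -2.

Final answer: -2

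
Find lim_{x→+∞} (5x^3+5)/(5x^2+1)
This is an ∞/∞ indeterminate form as x → +∞.
Divide numerator and denominator by x^3 and let the lower-order terms vanish; the numerator's degree 3 exceeds the denominator's degree 2, so the quotient diverges.
Limit = ∞.

Final answer: ∞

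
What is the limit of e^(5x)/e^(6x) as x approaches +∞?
This is an ∞/∞ indeterminate form as x → +∞.
Rewrite e^(5x)/e^(6x) = e^((5−6)x) = e^(-x); the exponent coefficient is -1 < 0 so e^(-x) → 0.
Limit = 0.

Final answer: 0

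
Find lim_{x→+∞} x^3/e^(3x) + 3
The quotient is an ∞/∞ indeterminate form as x → +∞.
The exponential denominator e^(3x) dominates the polynomial numerator (e^x ≫ x^3 as x → ∞), so the quotient → 0.
Adding the constant: 0 + 3 = 3. Limit = 3.

Final answer: 3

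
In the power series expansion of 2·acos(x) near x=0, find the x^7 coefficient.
Expand to order 7: 2·acos(x) = -5·x^7/56 - 3·x^5/20 - x^3/3 - 2·x + π + O(x^8).
The coefficient of x^7 is -5/56.

Final answer: -5/56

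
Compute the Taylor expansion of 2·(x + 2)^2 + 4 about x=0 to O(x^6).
2·x^2 + 8·x + 12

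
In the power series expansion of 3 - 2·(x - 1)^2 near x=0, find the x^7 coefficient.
Expand to order 7: 3 - 2·(x - 1)^2 = -2·x^2 + 4·x + 1 + O(x^8).
The coefficient of x^7 is 0.

Final answer: 0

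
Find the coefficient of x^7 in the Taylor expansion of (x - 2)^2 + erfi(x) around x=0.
Expand to order 7: (x - 2)^2 + erfi(x) = x^7/(21·√(π)) + x^5/(5·√(π)) + 2·x^3/(3·√(π)) + x^2 + x·(-4 + 2/√(π)) + 4 + O(x^8).
The coefficient of x^7 is 1/(21·√(π)).

Final answer: 1/(21·√(π))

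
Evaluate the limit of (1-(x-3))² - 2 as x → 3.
Direct substitution at x = 3 gives -1.

Final answer: -1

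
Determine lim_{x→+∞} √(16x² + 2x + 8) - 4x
As x → +∞: multiply by the conjugate to get (2x+8)/(√(16x²+2x+8)+4x); the denominator ~ 8x, so the limit is 2/8 = 1/4.
Limit = 1/4.

Final answer: 1/4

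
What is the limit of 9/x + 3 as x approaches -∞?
Evaluate the dominant behaviour as x → -∞; each term tends to a finite value or vanishes.
Limit = 3.

Final answer: 3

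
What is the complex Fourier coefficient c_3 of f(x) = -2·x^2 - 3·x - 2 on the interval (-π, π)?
Compute the real Fourier coefficients first: a_3 = 8/9, b_3 = -2.
Then c_3 = (a_3 − i·b_3)/2 = 4/9 + i.

Final answer: 4/9 + i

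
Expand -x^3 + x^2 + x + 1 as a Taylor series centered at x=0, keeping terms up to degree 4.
-x^3 + x^2 + x + 1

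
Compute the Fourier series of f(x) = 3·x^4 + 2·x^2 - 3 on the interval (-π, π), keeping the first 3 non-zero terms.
(136 - 24·π^2)·cos(x) + (-7 + 6·π^2)·cos(2·x) - 3 + 2·π^2/3 + 3·π^4/5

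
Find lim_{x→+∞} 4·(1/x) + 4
Evaluate the dominant behaviour as x → +∞; each term tends to a finite value or vanishes.
Limit = 4.

Final answer: 4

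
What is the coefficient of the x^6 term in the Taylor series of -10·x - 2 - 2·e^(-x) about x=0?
Expand to order 6: -10·x - 2 - 2·e^(-x) = -x^6/360 + x^5/60 - x^4/12 + x^3/3 - x^2 - 8·x - 4 + O(x^7).
The coefficient of x^6 is -1/360.

Final answer: -1/360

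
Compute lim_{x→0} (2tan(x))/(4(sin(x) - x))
Both numerator and denominator → 0 as x → 0; this is a 0/0 indeterminate form.
Expand each to leading order near x = 0: numerator ~ 2·x, denominator ~ -2·x^3/3.
The limit of the ratio is -∞.

Final answer: -∞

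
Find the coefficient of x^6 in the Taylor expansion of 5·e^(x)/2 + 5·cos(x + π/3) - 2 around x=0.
Expand to order 6: 5·e^(x)/2 + 5·cos(x + π/3) - 2 = x^5·(1/48 - √(3)/48) + 5·x^4/24 + x^3·(5/12 + 5·√(3)/12) + x·(5/2 - 5·√(3)/2) + 3 + O(x^7).
The coefficient of x^6 is 0.

Final answer: 0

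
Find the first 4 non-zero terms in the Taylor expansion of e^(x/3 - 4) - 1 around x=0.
x^3·e^(-4)/162 + x^2·e^(-4)/18 + x·e^(-4)/3 - 1 + e^(-4)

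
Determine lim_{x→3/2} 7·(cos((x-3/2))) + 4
Direct substitution at x = 3/2 gives 11.

Final answer: 11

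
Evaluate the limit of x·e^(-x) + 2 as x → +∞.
Evaluate the dominant behaviour as x → +∞; each term tends to a finite value or vanishes.
Limit = 2.

Final answer: 2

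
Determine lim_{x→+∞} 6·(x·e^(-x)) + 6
Evaluate the dominant behaviour as x → +∞; each term tends to a finite value or vanishes.
Limit = 6.

Final answer: 6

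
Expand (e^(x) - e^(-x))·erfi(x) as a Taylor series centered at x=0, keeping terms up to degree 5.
2·x^4/√(π) + 4·x^2/√(π)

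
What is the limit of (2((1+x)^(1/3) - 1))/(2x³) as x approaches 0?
Both numerator and denominator → 0 as x → 0; this is a 0/0 indeterminate form.
Expand each to leading order near x = 0: numerator ~ 2·x/3, denominator ~ 2·x^3.
The limit of the ratio is ∞.

Final answer: ∞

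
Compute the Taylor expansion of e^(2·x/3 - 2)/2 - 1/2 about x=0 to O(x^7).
2·x^6·e^(-2)/32805 + 2·x^5·e^(-2)/3645 + x^4·e^(-2)/243 + 2·x^3·e^(-2)/81 + x^2·e^(-2)/9 + x·e^(-2)/3 - 1/2 + e^(-2)/2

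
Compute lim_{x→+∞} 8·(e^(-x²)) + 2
Evaluate the dominant behaviour as x → +∞; each term tends to a finite value or vanishes.
Limit = 2.

Final answer: 2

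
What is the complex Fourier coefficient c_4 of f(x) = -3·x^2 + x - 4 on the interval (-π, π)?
Compute the real Fourier coefficients first: a_4 = -3/4, b_4 = -1/2.
Then c_4 = (a_4 − i·b_4)/2 = -3/8 + i/4.

Final answer: -3/8 + i/4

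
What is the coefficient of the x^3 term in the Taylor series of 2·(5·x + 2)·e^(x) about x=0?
Expand to order 3: 2·(5·x + 2)·e^(x) = 17·x^3/3 + 12·x^2 + 14·x + 4 + O(x^4).
The coefficient of x^3 is 17/3.

Final answer: 17/3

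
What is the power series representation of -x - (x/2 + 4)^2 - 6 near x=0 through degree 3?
-x^2/4 - 5·x - 22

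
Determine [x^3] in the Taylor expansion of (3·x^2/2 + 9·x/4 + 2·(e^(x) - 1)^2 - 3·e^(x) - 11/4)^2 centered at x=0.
Expand to order 3: (3·x^2/2 + 9·x/4 + 2·(e^(x) - 1)^2 - 3·e^(x) - 11/4)^2 = -81·x^3/4 - 359·x^2/16 + 69·x/8 + 529/16 + O(x^4).
The coefficient of x^3 is -81/4.

Final answer: -81/4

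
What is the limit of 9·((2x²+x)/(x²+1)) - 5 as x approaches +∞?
Evaluate the dominant behaviour as x → +∞; each term tends to a finite value or vanishes.
Limit = 13.

Final answer: 13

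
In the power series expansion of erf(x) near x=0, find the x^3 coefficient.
Expand to order 3: erf(x) = -2·x^3/(3·√(π)) + 2·x/√(π) + O(x^4).
The coefficient of x^3 is -2/(3·√(π)).

Final answer: -2/(3·√(π))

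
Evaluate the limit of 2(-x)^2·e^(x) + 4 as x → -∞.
The product is a 0·∞ indeterminate form at x → -∞.
Rewrite the product as 2(-x)^2 / e^(-x) (an ∞/∞ form) and apply L'Hôpital, or use the standard hierarchy e^(|x|) ≫ |(-x)^2| as x → -∞.
The indeterminate product → 0, so the limit = 4.

Final answer: 4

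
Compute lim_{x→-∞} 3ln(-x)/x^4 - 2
The quotient is an ∞/∞ indeterminate form as x → -∞.
Compare growth rates of the dominant terms (exponentials ≫ polynomials ≫ logarithms), or apply L'Hôpital's rule; the quotient → 0.
Adding the constant: 0 - 2 = -2. Limit = -2.

Final answer: -2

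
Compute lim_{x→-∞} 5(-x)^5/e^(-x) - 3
The quotient is an ∞/∞ indeterminate form as x → -∞.
Compare growth rates of the dominant terms (exponentials ≫ polynomials ≫ logarithms), or apply L'Hôpital's rule; the quotient → 0.
Adding the constant: 0 - 3 = -3. Limit = -3.

Final answer: -3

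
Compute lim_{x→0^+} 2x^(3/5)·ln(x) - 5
The product is a 0·∞ indeterminate form at x → 0⁺.
Rewrite the product as 2·ln(x) / x^(-3/5) and apply L'Hôpital, or use the standard hierarchy x^(-3/5) ≫ |ln x| as x → 0⁺.
The indeterminate product → 0, so the limit = -5.

Final answer: -5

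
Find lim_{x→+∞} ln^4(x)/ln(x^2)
This is an ∞/∞ indeterminate form as x → +∞.
Write ln(x^2) = 2·ln(x), reducing the quotient to ln^3(x)/2 → ∞.
Limit = ∞.

Final answer: ∞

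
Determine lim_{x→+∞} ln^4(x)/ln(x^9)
This is an ∞/∞ indeterminate form as x → +∞.
Write ln(x^9) = 9·ln(x), reducing the quotient to ln^3(x)/9 → ∞.
Limit = ∞.

Final answer: ∞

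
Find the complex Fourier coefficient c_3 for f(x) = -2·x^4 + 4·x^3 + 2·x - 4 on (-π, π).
Compute the real Fourier coefficients first: a_3 = -32/27 + 16·π^2/9, b_3 = -4/9 + 8·π^2/3.
Then c_3 = (a_3 − i·b_3)/2 = -16/27 + 8·π^2/9 - 4·i·π^2/3 + 2·i/9.

Final answer: -16/27 + 8·π^2/9 - 4·i·π^2/3 + 2·i/9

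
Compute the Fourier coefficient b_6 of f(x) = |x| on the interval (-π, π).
b_6 = (1/π) ∫_{-π}^{π} f(x)·sin(6x) dx.
Evaluate the integral (use parity and integration by parts as needed): b_6 = 0.

Final answer: 0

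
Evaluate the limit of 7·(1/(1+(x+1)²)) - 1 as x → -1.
Direct substitution at x = -1 gives 6.

Final answer: 6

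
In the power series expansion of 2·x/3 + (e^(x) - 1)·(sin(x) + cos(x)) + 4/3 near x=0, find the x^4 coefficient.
Expand to order 4: 2·x/3 + (e^(x) - 1)·(sin(x) + cos(x)) + 4/3 = -5·x^4/24 + x^3/6 + 3·x^2/2 + 5·x/3 + 4/3 + O(x^5).
The coefficient of x^4 is -5/24.

Final answer: -5/24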